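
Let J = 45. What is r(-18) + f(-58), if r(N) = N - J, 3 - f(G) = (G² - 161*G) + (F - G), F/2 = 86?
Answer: -12992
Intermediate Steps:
F = 172 (F = 2*86 = 172)
f(G) = -169 - G² + 162*G (f(G) = 3 - ((G² - 161*G) + (172 - G)) = 3 - (172 + G² - 162*G) = 3 + (-172 - G² + 162*G) = -169 - G² + 162*G)
r(N) = -45 + N (r(N) = N - 1*45 = N - 45 = -45 + N)
r(-18) + f(-58) = (-45 - 18) + (-169 - 1*(-58)² + 162*(-58)) = -63 + (-169 - 1*3364 - 9396) = -63 + (-169 - 3364 - 9396) = -63 - 12929 = -12992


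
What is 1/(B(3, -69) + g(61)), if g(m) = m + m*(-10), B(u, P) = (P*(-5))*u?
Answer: 1/486 ≈ 0.0020576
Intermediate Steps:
B(u, P) = -5*P*u (B(u, P) = (-5*P)*u = -5*P*u)
g(m) = -9*m (g(m) = m - 10*m = -9*m)
1/(B(3, -69) + g(61)) = 1/(-5*(-69)*3 - 9*61) = 1/(1035 - 549) = 1/486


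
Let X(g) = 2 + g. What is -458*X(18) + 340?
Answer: -8820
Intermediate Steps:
-458*X(18) + 340 = -458*(2 + 18) + 340 = -458*20 + 340 = -9160 + 340 = -8820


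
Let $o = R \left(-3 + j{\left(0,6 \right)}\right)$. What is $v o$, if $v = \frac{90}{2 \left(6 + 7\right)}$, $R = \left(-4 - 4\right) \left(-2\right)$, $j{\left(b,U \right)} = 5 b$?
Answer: $- \frac{2160}{13} \approx -166.15$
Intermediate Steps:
$R = 16$ ($R = \left(-8\right) \left(-2\right) = 16$)
$o = -48$ ($o = 16 \left(-3 + 5 \cdot 0\right) = 16 \left(-3 + 0\right) = 16 \left(-3\right) = -48$)
$v = \frac{45}{13}$ ($v = \frac{90}{2 \cdot 13} = \frac{90}{26} = 90 \cdot \frac{1}{26} = \frac{45}{13} \approx 3.4615$)
$v o = \frac{45}{13} \left(-48\right) = - \frac{2160}{13}$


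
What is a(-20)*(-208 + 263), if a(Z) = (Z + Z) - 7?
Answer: -2585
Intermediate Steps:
a(Z) = -7 + 2*Z (a(Z) = 2*Z - 7 = -7 + 2*Z)
a(-20)*(-208 + 263) = (-7 + 2*(-20))*(-208 + 263) = (-7 - 40)*55 = -47*55 = -2585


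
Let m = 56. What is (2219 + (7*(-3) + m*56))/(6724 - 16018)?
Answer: -889/1549 ≈ -0.57392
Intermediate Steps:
(2219 + (7*(-3) + m*56))/(6724 - 16018) = (2219 + (7*(-3) + 56*56))/(6724 - 16018) = (2219 + (-21 + 3136))/(-9294) = (2219 + 3115)*(-1/9294) = 5334*(-1/9294) = -889/1549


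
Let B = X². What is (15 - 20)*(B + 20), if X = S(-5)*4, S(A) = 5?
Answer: -2100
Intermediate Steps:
X = 20 (X = 5*4 = 20)
B = 400 (B = 20² = 400)
(15 - 20)*(B + 20) = (15 - 20)*(400 + 20) = -5*420 = -2100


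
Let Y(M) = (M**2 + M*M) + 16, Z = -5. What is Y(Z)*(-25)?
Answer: -1650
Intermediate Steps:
Y(M) = 16 + 2*M**2 (Y(M) = (M**2 + M**2) + 16 = 2*M**2 + 16 = 16 + 2*M**2)
Y(Z)*(-25) = (16 + 2*(-5)**2)*(-25) = (16 + 2*25)*(-25) = (16 + 50)*(-25) = 66*(-25) = -1650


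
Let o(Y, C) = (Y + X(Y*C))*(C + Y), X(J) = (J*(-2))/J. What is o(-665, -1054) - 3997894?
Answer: -2851321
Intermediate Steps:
X(J) = -2 (X(J) = (-2*J)/J = -2)
o(Y, C) = (-2 + Y)*(C + Y) (o(Y, C) = (Y - 2)*(C + Y) = (-2 + Y)*(C + Y))
o(-665, -1054) - 3997894 = ((-665)**2 - 2*(-1054) - 2*(-665) - 1054*(-665)) - 3997894 = (442225 + 2108 + 1330 + 700910) - 3997894 = 1146573 - 3997894 = -2851321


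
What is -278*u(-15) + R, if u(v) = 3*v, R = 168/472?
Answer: 738111/59 ≈ 12510.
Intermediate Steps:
R = 21/59 (R = 168*(1/472) = 21/59 ≈ 0.35593)
-278*u(-15) + R = -834*(-15) + 21/59 = -278*(-45) + 21/59 = 12510 + 21/59 = 738111/59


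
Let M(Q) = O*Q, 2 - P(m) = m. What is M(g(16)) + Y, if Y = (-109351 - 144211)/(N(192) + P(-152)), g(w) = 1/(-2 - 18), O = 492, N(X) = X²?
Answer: -2910512/92545 ≈ -31.450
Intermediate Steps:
P(m) = 2 - m
g(w) = -1/20 (g(w) = 1/(-20) = -1/20)
M(Q) = 492*Q
Y = -126781/18509 (Y = (-109351 - 144211)/(192² + (2 - 1*(-152))) = -253562/(36864 + (2 + 152)) = -253562/(36864 + 154) = -253562/37018 = -253562*1/37018 = -126781/18509 ≈ -6.8497)
M(g(16)) + Y = 492*(-1/20) - 126781/18509 = -123/5 - 126781/18509 = -2910512/92545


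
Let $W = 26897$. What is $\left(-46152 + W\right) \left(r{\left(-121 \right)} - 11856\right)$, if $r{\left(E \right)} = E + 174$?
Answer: $227266765$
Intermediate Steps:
$r{\left(E \right)} = 174 + E$
$\left(-46152 + W\right) \left(r{\left(-121 \right)} - 11856\right) = \left(-46152 + 26897\right) \left(\left(174 - 121\right) - 11856\right) = - 19255 \left(53 - 11856\right) = \left(-19255\right) \left(-11803\right) = 227266765$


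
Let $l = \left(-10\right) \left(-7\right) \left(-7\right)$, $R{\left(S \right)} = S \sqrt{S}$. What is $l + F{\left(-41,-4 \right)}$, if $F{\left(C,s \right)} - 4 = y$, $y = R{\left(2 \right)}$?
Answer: $-486 + 2 \sqrt{2} \approx -483.17$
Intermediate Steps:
$R{\left(S \right)} = S^{\frac{3}{2}}$
$y = 2 \sqrt{2}$ ($y = 2^{\frac{3}{2}} = 2 \sqrt{2} \approx 2.8284$)
$F{\left(C,s \right)} = 4 + 2 \sqrt{2}$
$l = -490$ ($l = 70 \left(-7\right) = -490$)
$l + F{\left(-41,-4 \right)} = -490 + \left(4 + 2 \sqrt{2}\right) = -486 + 2 \sqrt{2}$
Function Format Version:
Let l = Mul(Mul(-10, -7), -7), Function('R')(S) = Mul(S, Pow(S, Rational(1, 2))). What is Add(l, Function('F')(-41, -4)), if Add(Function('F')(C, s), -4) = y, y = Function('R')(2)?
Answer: Add(-486, Mul(2, Pow(2, Rational(1, 2)))) ≈ -483.17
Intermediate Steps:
Function('R')(S) = Pow(S, Rational(3, 2))
y = Mul(2, Pow(2, Rational(1, 2))) (y = Pow(2, Rational(3, 2)) = Mul(2, Pow(2, Rational(1, 2))) ≈ 2.8284)
Function('F')(C, s) = Add(4, Mul(2, Pow(2, Rational(1, 2))))
l = -490 (l = Mul(70, -7) = -490)
Add(l, Function('F')(-41, -4)) = Add(-490, Add(4, Mul(2, Pow(2, Rational(1, 2))))) = Add(-486, Mul(2, Pow(2, Rational(1, 2))))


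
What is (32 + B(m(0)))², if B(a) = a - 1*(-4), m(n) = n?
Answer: 1296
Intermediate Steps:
B(a) = 4 + a (B(a) = a + 4 = 4 + a)
(32 + B(m(0)))² = (32 + (4 + 0))² = (32 + 4)² = 36² = 1296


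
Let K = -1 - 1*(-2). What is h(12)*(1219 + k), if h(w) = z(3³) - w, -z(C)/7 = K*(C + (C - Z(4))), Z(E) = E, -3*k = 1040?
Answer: -947354/3 ≈ -3.1578e+5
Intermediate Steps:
k = -1040/3 (k = -⅓*1040 = -1040/3 ≈ -346.67)
K = 1 (K = -1 + 2 = 1)
z(C) = 28 - 14*C (z(C) = -7*(C + (C - 1*4)) = -7*(C + (C - 4)) = -7*(C + (-4 + C)) = -7*(-4 + 2*C) = 28 - 14*C)
h(w) = -350 - w (h(w) = (28 - 14*3³) - w = (28 - 14*27) - w = (28 - 378) - w = -350 - w)
h(12)*(1219 + k) = (-350 - 1*12)*(1219 - 1040/3) = (-350 - 12)*(2617/3) = -362*2617/3 = -947354/3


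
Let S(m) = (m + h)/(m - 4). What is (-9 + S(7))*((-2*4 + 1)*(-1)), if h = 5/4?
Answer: -175/4 ≈ -43.750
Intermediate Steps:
h = 5/4 (h = 5*(1/4) = 5/4 ≈ 1.2500)
S(m) = (5/4 + m)/(-4 + m) (S(m) = (m + 5/4)/(m - 4) = (5/4 + m)/(-4 + m))
(-9 + S(7))*((-2*4 + 1)*(-1)) = (-9 + (5/4 + 7)/(-4 + 7))*((-2*4 + 1)*(-1)) = (-9 + (33/4)/3)*((-8 + 1)*(-1)) = (-9 + (1/3)*(33/4))*(-7*(-1)) = (-9 + 11/4)*7 = -25/4*7 = -175/4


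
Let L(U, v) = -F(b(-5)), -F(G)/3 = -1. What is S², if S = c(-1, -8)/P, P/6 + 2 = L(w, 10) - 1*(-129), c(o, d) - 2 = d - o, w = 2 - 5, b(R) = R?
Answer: 25/553536 ≈ 4.5164e-5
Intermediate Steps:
F(G) = 3 (F(G) = -3*(-1) = 3)
w = -3
c(o, d) = 2 + d - o (c(o, d) = 2 + (d - o) = 2 + d - o)
L(U, v) = -3 (L(U, v) = -1*3 = -3)
P = 744 (P = -12 + 6*(-3 - 1*(-129)) = -12 + 6*(-3 + 129) = -12 + 6*126 = -12 + 756 = 744)
S = -5/744 (S = (2 - 8 - 1*(-1))/744 = (2 - 8 + 1)*(1/744) = -5*1/744 = -5/744 ≈ -0.0067204)
S² = (-5/744)² = 25/553536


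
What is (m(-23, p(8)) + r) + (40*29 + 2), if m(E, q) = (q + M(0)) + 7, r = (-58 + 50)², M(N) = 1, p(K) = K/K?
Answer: 1235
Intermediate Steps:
p(K) = 1
r = 64 (r = (-8)² = 64)
m(E, q) = 8 + q (m(E, q) = (q + 1) + 7 = (1 + q) + 7 = 8 + q)
(m(-23, p(8)) + r) + (40*29 + 2) = ((8 + 1) + 64) + (40*29 + 2) = (9 + 64) + (1160 + 2) = 73 + 1162 = 1235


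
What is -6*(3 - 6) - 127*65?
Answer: -8237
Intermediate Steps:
-6*(3 - 6) - 127*65 = -6*(-3) - 8255 = 18 - 8255 = -8237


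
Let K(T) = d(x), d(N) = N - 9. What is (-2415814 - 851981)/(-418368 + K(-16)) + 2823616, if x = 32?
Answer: 236249780663/83669 ≈ 2.8236e+6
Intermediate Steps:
d(N) = -9 + N
K(T) = 23 (K(T) = -9 + 32 = 23)
(-2415814 - 851981)/(-418368 + K(-16)) + 2823616 = (-2415814 - 851981)/(-418368 + 23) + 2823616 = -3267795/(-418345) + 2823616 = -3267795*(-1/418345) + 2823616 = 653559/83669 + 2823616 = 236249780663/83669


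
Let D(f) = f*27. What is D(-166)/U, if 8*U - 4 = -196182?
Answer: 17928/98089 ≈ 0.18277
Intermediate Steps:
D(f) = 27*f
U = -98089/4 (U = 1/2 + (1/8)*(-196182) = 1/2 - 98091/4 = -98089/4 ≈ -24522.)
D(-166)/U = (27*(-166))/(-98089/4) = -4482*(-4/98089) = 17928/98089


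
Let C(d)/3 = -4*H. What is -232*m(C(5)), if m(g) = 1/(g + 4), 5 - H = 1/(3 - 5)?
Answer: 116/31 ≈ 3.7419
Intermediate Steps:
H = 11/2 (H = 5 - 1/(3 - 5) = 5 - 1/(-2) = 5 - 1*(-½) = 5 + ½ = 11/2 ≈ 5.5000)
C(d) = -66 (C(d) = 3*(-4*11/2) = 3*(-22) = -66)
m(g) = 1/(4 + g)
-232*m(C(5)) = -232/(4 - 66) = -232/(-62) = -232*(-1/62) = 116/31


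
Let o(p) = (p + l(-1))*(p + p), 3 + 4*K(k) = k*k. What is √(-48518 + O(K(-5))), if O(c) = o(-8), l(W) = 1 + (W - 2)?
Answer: I*√48358 ≈ 219.9*I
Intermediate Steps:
K(k) = -¾ + k²/4 (K(k) = -¾ + (k*k)/4 = -¾ + k²/4)
l(W) = -1 + W (l(W) = 1 + (-2 + W) = -1 + W)
o(p) = 2*p*(-2 + p) (o(p) = (p + (-1 - 1))*(p + p) = (p - 2)*(2*p) = (-2 + p)*(2*p) = 2*p*(-2 + p))
O(c) = 160 (O(c) = 2*(-8)*(-2 - 8) = 2*(-8)*(-10) = 160)
√(-48518 + O(K(-5))) = √(-48518 + 160) = √(-48358) = I*√48358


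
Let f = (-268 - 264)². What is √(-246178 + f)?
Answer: 3*√4094 ≈ 191.95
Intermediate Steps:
f = 283024 (f = (-532)² = 283024)
√(-246178 + f) = √(-246178 + 283024) = √36846 = 3*√4094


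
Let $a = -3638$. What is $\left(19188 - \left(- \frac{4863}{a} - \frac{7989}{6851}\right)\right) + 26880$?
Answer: $\frac{67540689609}{1466114} \approx 46068.0$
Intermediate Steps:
$\left(19188 - \left(- \frac{4863}{a} - \frac{7989}{6851}\right)\right) + 26880 = \left(19188 - \left(- \frac{4863}{-3638} - \frac{7989}{6851}\right)\right) + 26880 = \left(19188 - \left(\left(-4863\right) \left(- \frac{1}{3638}\right) - \frac{7989}{6851}\right)\right) + 26880 = \left(19188 - \left(\frac{4863}{3638} - \frac{7989}{6851}\right)\right) + 26880 = \left(19188 - \frac{250143}{1466114}\right) + 26880 = \frac{28131545289}{1466114} + 26880 = \frac{67540689609}{1466114}$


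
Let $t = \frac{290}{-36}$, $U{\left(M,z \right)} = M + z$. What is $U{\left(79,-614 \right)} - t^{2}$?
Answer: $- \frac{194365}{324} \approx -599.89$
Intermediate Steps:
$t = - \frac{145}{18}$ ($t = 290 \left(- \frac{1}{36}\right) = - \frac{145}{18} \approx -8.0556$)
$U{\left(79,-614 \right)} - t^{2} = \left(79 - 614\right) - \left(- \frac{145}{18}\right)^{2} = -535 - \frac{21025}{324} = - \frac{194365}{324}$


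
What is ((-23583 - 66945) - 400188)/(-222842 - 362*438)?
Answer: 245358/190699 ≈ 1.2866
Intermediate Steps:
((-23583 - 66945) - 400188)/(-222842 - 362*438) = (-90528 - 400188)/(-222842 - 158556) = -490716/(-381398) = -490716*(-1/381398) = 245358/190699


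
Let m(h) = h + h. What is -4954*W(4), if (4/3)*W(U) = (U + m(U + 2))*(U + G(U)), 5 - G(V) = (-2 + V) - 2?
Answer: -535032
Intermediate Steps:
G(V) = 9 - V (G(V) = 5 - ((-2 + V) - 2) = 5 - (-4 + V) = 5 + (4 - V) = 9 - V)
m(h) = 2*h
W(U) = 27 + 81*U/4 (W(U) = 3*((U + 2*(U + 2))*(U + (9 - U)))/4 = 3*((U + 2*(2 + U))*9)/4 = 3*((U + (4 + 2*U))*9)/4 = 3*((4 + 3*U)*9)/4 = 3*(36 + 27*U)/4 = 27 + 81*U/4)
-4954*W(4) = -4954*(27 + (81/4)*4) = -4954*(27 + 81) = -4954*108 = -535032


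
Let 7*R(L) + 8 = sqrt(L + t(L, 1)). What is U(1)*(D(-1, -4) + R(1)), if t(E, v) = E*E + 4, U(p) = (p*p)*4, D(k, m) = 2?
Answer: 24/7 + 4*sqrt(6)/7 ≈ 4.8283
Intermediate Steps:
U(p) = 4*p**2 (U(p) = p**2*4 = 4*p**2)
t(E, v) = 4 + E**2 (t(E, v) = E**2 + 4 = 4 + E**2)
R(L) = -8/7 + sqrt(4 + L + L**2)/7 (R(L) = -8/7 + sqrt(L + (4 + L**2))/7 = -8/7 + sqrt(4 + L + L**2)/7)
U(1)*(D(-1, -4) + R(1)) = (4*1**2)*(2 + (-8/7 + sqrt(4 + 1 + 1**2)/7)) = (4*1)*(2 + (-8/7 + sqrt(4 + 1 + 1)/7)) = 4*(2 + (-8/7 + sqrt(6)/7)) = 4*(6/7 + sqrt(6)/7) = 24/7 + 4*sqrt(6)/7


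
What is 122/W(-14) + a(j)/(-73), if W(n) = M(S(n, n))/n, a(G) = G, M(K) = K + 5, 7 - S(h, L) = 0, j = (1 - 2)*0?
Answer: -427/3 ≈ -142.33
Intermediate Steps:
j = 0 (j = -1*0 = 0)
S(h, L) = 7 (S(h, L) = 7 - 1*0 = 7 + 0 = 7)
M(K) = 5 + K
W(n) = 12/n (W(n) = (5 + 7)/n = 12/n)
122/W(-14) + a(j)/(-73) = 122/((12/(-14))) + 0/(-73) = 122/((12*(-1/14))) + 0*(-1/73) = 122/(-6/7) + 0 = 122*(-7/6) + 0 = -427/3 + 0 = -427/3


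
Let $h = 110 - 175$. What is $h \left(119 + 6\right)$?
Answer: $-8125$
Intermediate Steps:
$h = -65$ ($h = 110 - 175 = -65$)
$h \left(119 + 6\right) = - 65 \left(119 + 6\right) = \left(-65\right) 125 = -8125$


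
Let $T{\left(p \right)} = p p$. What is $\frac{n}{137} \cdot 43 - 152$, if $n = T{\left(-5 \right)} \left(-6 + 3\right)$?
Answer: $- \frac{24049}{137} \approx -175.54$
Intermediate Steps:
$T{\left(p \right)} = p^{2}$
$n = -75$ ($n = \left(-5\right)^{2} \left(-6 + 3\right) = 25 \left(-3\right) = -75$)
$\frac{n}{137} \cdot 43 - 152 = - \frac{75}{137} \cdot 43 - 152 = \left(-75\right) \frac{1}{137} \cdot 43 - 152 = \left(- \frac{75}{137}\right) 43 - 152 = - \frac{3225}{137} - 152 = - \frac{24049}{137}$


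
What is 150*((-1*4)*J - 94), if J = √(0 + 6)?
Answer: -14100 - 600*√6 ≈ -15570.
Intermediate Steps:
J = √6 ≈ 2.4495
150*((-1*4)*J - 94) = 150*((-1*4)*√6 - 94) = 150*(-4*√6 - 94) = 150*(-94 - 4*√6) = -14100 - 600*√6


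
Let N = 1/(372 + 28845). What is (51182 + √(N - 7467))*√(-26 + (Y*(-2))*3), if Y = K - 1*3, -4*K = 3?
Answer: -√22309273862211/29217 + 25591*I*√14 ≈ -161.66 + 95753.0*I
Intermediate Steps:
K = -¾ (K = -¼*3 = -¾ ≈ -0.75000)
N = 1/29217 ≈ 3.4227e-5
Y = -15/4 (Y = -¾ - 1*3 = -¾ - 3 = -15/4 ≈ -3.7500)
(51182 + √(N - 7467))*√(-26 + (Y*(-2))*3) = (51182 + √(1/29217 - 7467))*√(-26 - 15/4*(-2)*3) = (51182 + √(-218163338/29217))*√(-26 + (15/2)*3) = (51182 + I*√6374078246346/29217)*√(-26 + 45/2) = (51182 + I*√6374078246346/29217)*√(-7/2) = (51182 + I*√6374078246346/29217)*(I*√14/2) = I*√14*(51182 + I*√6374078246346/29217)/2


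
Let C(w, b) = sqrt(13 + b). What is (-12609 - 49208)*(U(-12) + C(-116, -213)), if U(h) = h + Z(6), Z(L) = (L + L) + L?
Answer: -370902 - 618170*I*sqrt(2) ≈ -3.709e+5 - 8.7422e+5*I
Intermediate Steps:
Z(L) = 3*L (Z(L) = 2*L + L = 3*L)
U(h) = 18 + h (U(h) = h + 3*6 = h + 18 = 18 + h)
(-12609 - 49208)*(U(-12) + C(-116, -213)) = (-12609 - 49208)*((18 - 12) + sqrt(13 - 213)) = -61817*(6 + sqrt(-200)) = -61817*(6 + 10*I*sqrt(2)) = -370902 - 618170*I*sqrt(2)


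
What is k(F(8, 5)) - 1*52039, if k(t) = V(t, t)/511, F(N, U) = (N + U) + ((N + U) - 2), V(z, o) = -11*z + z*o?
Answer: -26591617/511 ≈ -52038.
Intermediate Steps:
V(z, o) = -11*z + o*z
F(N, U) = -2 + 2*N + 2*U (F(N, U) = (N + U) + (-2 + N + U) = -2 + 2*N + 2*U)
k(t) = t*(-11 + t)/511 (k(t) = (t*(-11 + t))/511 = (t*(-11 + t))*(1/511) = t*(-11 + t)/511)
k(F(8, 5)) - 1*52039 = (-2 + 2*8 + 2*5)*(-11 + (-2 + 2*8 + 2*5))/511 - 1*52039 = (-2 + 16 + 10)*(-11 + (-2 + 16 + 10))/511 - 52039 = (1/511)*24*(-11 + 24) - 52039 = (1/511)*24*13 - 52039 = 312/511 - 52039 = -26591617/511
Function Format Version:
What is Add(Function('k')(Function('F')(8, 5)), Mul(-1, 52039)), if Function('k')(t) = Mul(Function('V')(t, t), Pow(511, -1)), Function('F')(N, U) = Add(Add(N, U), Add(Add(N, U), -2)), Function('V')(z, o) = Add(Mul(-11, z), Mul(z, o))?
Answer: Rational(-26591617, 511) ≈ -52038.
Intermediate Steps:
Function('V')(z, o) = Add(Mul(-11, z), Mul(o, z))
Function('F')(N, U) = Add(-2, Mul(2, N), Mul(2, U)) (Function('F')(N, U) = Add(Add(N, U), Add(-2, N, U)) = Add(-2, Mul(2, N), Mul(2, U)))
Function('k')(t) = Mul(Rational(1, 511), t, Add(-11, t)) (Function('k')(t) = Mul(Mul(t, Add(-11, t)), Pow(511, -1)) = Mul(Mul(t, Add(-11, t)), Rational(1, 511)) = Mul(Rational(1, 511), t, Add(-11, t)))
Add(Function('k')(Function('F')(8, 5)), Mul(-1, 52039)) = Add(Mul(Rational(1, 511), Add(-2, Mul(2, 8), Mul(2, 5)), Add(-11, Add(-2, Mul(2, 8), Mul(2, 5)))), Mul(-1, 52039)) = Add(Mul(Rational(1, 511), Add(-2, 16, 10), Add(-11, Add(-2, 16, 10))), -52039) = Add(Mul(Rational(1, 511), 24, Add(-11, 24)), -52039) = Add(Mul(Rational(1, 511), 24, 13), -52039) = Add(Rational(312, 511), -52039) = Rational(-26591617, 511)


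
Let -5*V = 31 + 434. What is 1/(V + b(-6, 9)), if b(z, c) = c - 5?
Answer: -1/89 ≈ -0.011236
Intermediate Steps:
b(z, c) = -5 + c
V = -93 (V = -(31 + 434)/5 = -⅕*465 = -93)
1/(V + b(-6, 9)) = 1/(-93 + (-5 + 9)) = 1/(-93 + 4) = 1/(-89) = -1/89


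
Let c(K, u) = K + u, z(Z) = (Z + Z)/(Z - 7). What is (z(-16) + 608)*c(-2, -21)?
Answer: -14016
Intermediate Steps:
z(Z) = 2*Z/(-7 + Z) (z(Z) = (2*Z)/(-7 + Z) = 2*Z/(-7 + Z))
(z(-16) + 608)*c(-2, -21) = (2*(-16)/(-7 - 16) + 608)*(-2 - 21) = (2*(-16)/(-23) + 608)*(-23) = (2*(-16)*(-1/23) + 608)*(-23) = (32/23 + 608)*(-23) = (14016/23)*(-23) = -14016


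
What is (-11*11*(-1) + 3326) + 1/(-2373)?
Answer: 8179730/2373 ≈ 3447.0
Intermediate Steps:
(-11*11*(-1) + 3326) + 1/(-2373) = (-121*(-1) + 3326) - 1/2373 = (121 + 3326) - 1/2373 = 3447 - 1/2373 = 8179730/2373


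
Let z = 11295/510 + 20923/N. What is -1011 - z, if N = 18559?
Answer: -652633375/631006 ≈ -1034.3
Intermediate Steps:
z = 14686309/631006 (z = 11295/510 + 20923/18559 = 11295*(1/510) + 20923*(1/18559) = 753/34 + 20923/18559 = 14686309/631006 ≈ 23.274)
-1011 - z = -1011 - 1*14686309/631006 = -1011 - 14686309/631006 = -652633375/631006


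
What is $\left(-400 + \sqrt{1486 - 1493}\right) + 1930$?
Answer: $1530 + i \sqrt{7} \approx 1530.0 + 2.6458 i$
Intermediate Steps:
$\left(-400 + \sqrt{1486 - 1493}\right) + 1930 = \left(-400 + \sqrt{-7}\right) + 1930 = \left(-400 + i \sqrt{7}\right) + 1930 = 1530 + i \sqrt{7}$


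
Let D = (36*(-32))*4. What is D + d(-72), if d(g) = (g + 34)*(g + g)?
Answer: 864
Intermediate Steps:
D = -4608 (D = -1152*4 = -4608)
d(g) = 2*g*(34 + g) (d(g) = (34 + g)*(2*g) = 2*g*(34 + g))
D + d(-72) = -4608 + 2*(-72)*(34 - 72) = -4608 + 2*(-72)*(-38) = -4608 + 5472 = 864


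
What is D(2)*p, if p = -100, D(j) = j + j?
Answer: -400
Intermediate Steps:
D(j) = 2*j
D(2)*p = (2*2)*(-100) = 4*(-100) = -400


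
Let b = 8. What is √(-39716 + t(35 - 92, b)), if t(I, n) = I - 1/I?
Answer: 2*I*√32305605/57 ≈ 199.43*I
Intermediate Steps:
√(-39716 + t(35 - 92, b)) = √(-39716 + ((35 - 92) - 1/(35 - 92))) = √(-39716 + (-57 - 1/(-57))) = √(-39716 + (-57 - 1*(-1/57))) = √(-39716 + (-57 + 1/57)) = √(-39716 - 3248/57) = √(-2267060/57) = 2*I*√32305605/57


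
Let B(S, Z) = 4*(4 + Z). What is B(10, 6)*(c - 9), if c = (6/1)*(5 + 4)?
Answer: 1800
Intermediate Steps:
B(S, Z) = 16 + 4*Z
c = 54 (c = (6*1)*9 = 6*9 = 54)
B(10, 6)*(c - 9) = (16 + 4*6)*(54 - 9) = (16 + 24)*45 = 40*45 = 1800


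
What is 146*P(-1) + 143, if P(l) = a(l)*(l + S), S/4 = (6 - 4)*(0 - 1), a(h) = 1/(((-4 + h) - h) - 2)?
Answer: 362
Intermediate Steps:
a(h) = -1/6 (a(h) = 1/(-4 - 2) = 1/(-6) = -1/6)
S = -8 (S = 4*((6 - 4)*(0 - 1)) = 4*(2*(-1)) = 4*(-2) = -8)
P(l) = 4/3 - l/6 (P(l) = -(l - 8)/6 = -(-8 + l)/6 = 4/3 - l/6)
146*P(-1) + 143 = 146*(4/3 - 1/6*(-1)) + 143 = 146*(4/3 + 1/6) + 143 = 146*(3/2) + 143 = 219 + 143 = 362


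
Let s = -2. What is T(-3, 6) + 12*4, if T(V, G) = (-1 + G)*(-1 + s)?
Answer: 33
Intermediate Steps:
T(V, G) = 3 - 3*G (T(V, G) = (-1 + G)*(-1 - 2) = (-1 + G)*(-3) = 3 - 3*G)
T(-3, 6) + 12*4 = (3 - 3*6) + 12*4 = (3 - 18) + 48 = -15 + 48 = 33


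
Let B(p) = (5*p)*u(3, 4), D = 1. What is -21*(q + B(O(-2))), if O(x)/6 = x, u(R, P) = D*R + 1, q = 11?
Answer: 4809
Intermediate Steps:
u(R, P) = 1 + R (u(R, P) = 1*R + 1 = R + 1 = 1 + R)
O(x) = 6*x
B(p) = 20*p (B(p) = (5*p)*(1 + 3) = (5*p)*4 = 20*p)
-21*(q + B(O(-2))) = -21*(11 + 20*(6*(-2))) = -21*(11 + 20*(-12)) = -21*(11 - 240) = -21*(-229) = 4809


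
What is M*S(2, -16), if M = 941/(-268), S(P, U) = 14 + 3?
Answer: -15997/268 ≈ -59.690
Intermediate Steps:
S(P, U) = 17
M = -941/268 (M = 941*(-1/268) = -941/268 ≈ -3.5112)
M*S(2, -16) = -941/268*17 = -15997/268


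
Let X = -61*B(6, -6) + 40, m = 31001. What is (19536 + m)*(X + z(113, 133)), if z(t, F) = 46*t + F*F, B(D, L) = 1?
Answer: 1155579042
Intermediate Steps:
z(t, F) = F² + 46*t (z(t, F) = 46*t + F² = F² + 46*t)
X = -21 (X = -61*1 + 40 = -61 + 40 = -21)
(19536 + m)*(X + z(113, 133)) = (19536 + 31001)*(-21 + (133² + 46*113)) = 50537*(-21 + (17689 + 5198)) = 50537*(-21 + 22887) = 50537*22866 = 1155579042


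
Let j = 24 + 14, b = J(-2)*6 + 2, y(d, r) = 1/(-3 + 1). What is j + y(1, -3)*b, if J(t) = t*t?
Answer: 25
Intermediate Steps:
y(d, r) = -½ (y(d, r) = 1/(-2) = -½)
J(t) = t²
b = 26 (b = (-2)²*6 + 2 = 4*6 + 2 = 24 + 2 = 26)
j = 38
j + y(1, -3)*b = 38 - ½*26 = 38 - 13 = 25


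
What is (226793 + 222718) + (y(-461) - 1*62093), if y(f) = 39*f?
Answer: 369439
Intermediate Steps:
(226793 + 222718) + (y(-461) - 1*62093) = (226793 + 222718) + (39*(-461) - 1*62093) = 449511 + (-17979 - 62093) = 449511 - 80072 = 369439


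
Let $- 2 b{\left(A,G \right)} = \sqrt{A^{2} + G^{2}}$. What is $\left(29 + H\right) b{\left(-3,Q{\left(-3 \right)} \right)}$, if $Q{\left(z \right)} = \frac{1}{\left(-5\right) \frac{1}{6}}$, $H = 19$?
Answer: $- \frac{72 \sqrt{29}}{5} \approx -77.546$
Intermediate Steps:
$Q{\left(z \right)} = - \frac{6}{5}$ ($Q{\left(z \right)} = \frac{1}{\left(-5\right) \frac{1}{6}} = \frac{1}{- \frac{5}{6}} = - \frac{6}{5}$)
$b{\left(A,G \right)} = - \frac{\sqrt{A^{2} + G^{2}}}{2}$
$\left(29 + H\right) b{\left(-3,Q{\left(-3 \right)} \right)} = \left(29 + 19\right) \left(- \frac{\sqrt{\left(-3\right)^{2} + \left(- \frac{6}{5}\right)^{2}}}{2}\right) = 48 \left(- \frac{\sqrt{9 + \frac{36}{25}}}{2}\right) = 48 \left(- \frac{\sqrt{\frac{261}{25}}}{2}\right) = 48 \left(- \frac{\frac{3}{5} \sqrt{29}}{2}\right) = 48 \left(- \frac{3 \sqrt{29}}{10}\right) = - \frac{72 \sqrt{29}}{5}$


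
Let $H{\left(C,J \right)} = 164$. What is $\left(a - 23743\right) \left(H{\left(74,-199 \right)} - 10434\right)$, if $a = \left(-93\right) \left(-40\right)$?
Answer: $205636210$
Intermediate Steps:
$a = 3720$
$\left(a - 23743\right) \left(H{\left(74,-199 \right)} - 10434\right) = \left(3720 - 23743\right) \left(164 - 10434\right) = \left(-20023\right) \left(-10270\right) = 205636210$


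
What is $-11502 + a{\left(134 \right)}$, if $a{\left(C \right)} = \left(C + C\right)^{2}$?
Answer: $60322$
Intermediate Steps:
$a{\left(C \right)} = 4 C^{2}$ ($a{\left(C \right)} = \left(2 C\right)^{2} = 4 C^{2}$)
$-11502 + a{\left(134 \right)} = -11502 + 4 \cdot 134^{2} = -11502 + 4 \cdot 17956 = -11502 + 71824 = 60322$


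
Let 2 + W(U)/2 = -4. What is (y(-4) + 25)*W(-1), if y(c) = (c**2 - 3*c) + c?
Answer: -588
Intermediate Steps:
y(c) = c**2 - 2*c
W(U) = -12 (W(U) = -4 + 2*(-4) = -4 - 8 = -12)
(y(-4) + 25)*W(-1) = (-4*(-2 - 4) + 25)*(-12) = (-4*(-6) + 25)*(-12) = (24 + 25)*(-12) = 49*(-12) = -588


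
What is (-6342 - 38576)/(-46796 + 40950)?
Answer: 607/79 ≈ 7.6835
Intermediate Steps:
(-6342 - 38576)/(-46796 + 40950) = -44918/(-5846) = -44918*(-1/5846) = 607/79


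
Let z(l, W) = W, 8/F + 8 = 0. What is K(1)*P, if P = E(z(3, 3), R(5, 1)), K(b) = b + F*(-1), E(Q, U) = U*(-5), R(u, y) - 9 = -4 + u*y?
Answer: -100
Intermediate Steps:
F = -1 (F = 8/(-8 + 0) = 8/(-8) = 8*(-⅛) = -1)
R(u, y) = 5 + u*y (R(u, y) = 9 + (-4 + u*y) = 5 + u*y)
E(Q, U) = -5*U
K(b) = 1 + b (K(b) = b - 1*(-1) = b + 1 = 1 + b)
P = -50 (P = -5*(5 + 5*1) = -5*(5 + 5) = -5*10 = -50)
K(1)*P = (1 + 1)*(-50) = 2*(-50) = -100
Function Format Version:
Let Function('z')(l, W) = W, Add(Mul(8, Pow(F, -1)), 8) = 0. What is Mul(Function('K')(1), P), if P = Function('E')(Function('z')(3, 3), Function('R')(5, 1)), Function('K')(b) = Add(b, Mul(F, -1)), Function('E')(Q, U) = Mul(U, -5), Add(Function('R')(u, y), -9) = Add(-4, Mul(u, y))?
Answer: -100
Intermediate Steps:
F = -1 (F = Mul(8, Pow(Add(-8, 0), -1)) = Mul(8, Pow(-8, -1)) = Mul(8, Rational(-1, 8)) = -1)
Function('R')(u, y) = Add(5, Mul(u, y)) (Function('R')(u, y) = Add(9, Add(-4, Mul(u, y))) = Add(5, Mul(u, y)))
Function('E')(Q, U) = Mul(-5, U)
Function('K')(b) = Add(1, b) (Function('K')(b) = Add(b, Mul(-1, -1)) = Add(b, 1) = Add(1, b))
P = -50 (P = Mul(-5, Add(5, Mul(5, 1))) = Mul(-5, Add(5, 5)) = Mul(-5, 10) = -50)
Mul(Function('K')(1), P) = Mul(Add(1, 1), -50) = Mul(2, -50) = -100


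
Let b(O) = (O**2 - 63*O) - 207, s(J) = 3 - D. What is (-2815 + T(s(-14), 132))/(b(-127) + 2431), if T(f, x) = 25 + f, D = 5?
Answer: -1396/13177 ≈ -0.10594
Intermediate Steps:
s(J) = -2 (s(J) = 3 - 1*5 = 3 - 5 = -2)
b(O) = -207 + O**2 - 63*O
(-2815 + T(s(-14), 132))/(b(-127) + 2431) = (-2815 + (25 - 2))/((-207 + (-127)**2 - 63*(-127)) + 2431) = (-2815 + 23)/((-207 + 16129 + 8001) + 2431) = -2792/(23923 + 2431) = -2792/26354 = -2792*1/26354 = -1396/13177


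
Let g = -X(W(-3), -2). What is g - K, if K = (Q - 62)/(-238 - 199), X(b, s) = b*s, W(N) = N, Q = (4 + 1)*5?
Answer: -2659/437 ≈ -6.0847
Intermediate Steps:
Q = 25 (Q = 5*5 = 25)
g = -6 (g = -(-3)*(-2) = -1*6 = -6)
K = 37/437 (K = (25 - 62)/(-238 - 199) = -37/(-437) = -37*(-1/437) = 37/437 ≈ 0.084668)
g - K = -6 - 1*37/437 = -6 - 37/437 = -2659/437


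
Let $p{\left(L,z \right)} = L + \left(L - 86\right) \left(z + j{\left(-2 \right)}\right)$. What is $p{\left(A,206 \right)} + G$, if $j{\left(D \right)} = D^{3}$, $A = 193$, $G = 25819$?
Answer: $47198$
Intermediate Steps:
$p{\left(L,z \right)} = L + \left(-86 + L\right) \left(-8 + z\right)$ ($p{\left(L,z \right)} = L + \left(L - 86\right) \left(z + \left(-2\right)^{3}\right) = L + \left(-86 + L\right) \left(z - 8\right) = L + \left(-86 + L\right) \left(-8 + z\right)$)
$p{\left(A,206 \right)} + G = \left(688 - 17716 - 1351 + 193 \cdot 206\right) + 25819 = \left(688 - 17716 - 1351 + 39758\right) + 25819 = 21379 + 25819 = 47198$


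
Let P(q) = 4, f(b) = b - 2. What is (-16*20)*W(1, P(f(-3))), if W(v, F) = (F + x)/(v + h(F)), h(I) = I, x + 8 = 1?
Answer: 192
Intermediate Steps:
f(b) = -2 + b
x = -7 (x = -8 + 1 = -7)
W(v, F) = (-7 + F)/(F + v) (W(v, F) = (F - 7)/(v + F) = (-7 + F)/(F + v))
(-16*20)*W(1, P(f(-3))) = (-16*20)*((-7 + 4)/(4 + 1)) = -320*(-3)/5 = -64*(-3) = -320*(-3/5) = 192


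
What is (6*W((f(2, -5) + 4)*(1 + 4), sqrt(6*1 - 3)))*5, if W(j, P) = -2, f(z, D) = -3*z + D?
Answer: -60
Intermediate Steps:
f(z, D) = D - 3*z
(6*W((f(2, -5) + 4)*(1 + 4), sqrt(6*1 - 3)))*5 = (6*(-2))*5 = -12*5 = -60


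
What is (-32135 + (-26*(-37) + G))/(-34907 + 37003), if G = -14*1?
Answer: -31187/2096 ≈ -14.879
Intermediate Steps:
G = -14
(-32135 + (-26*(-37) + G))/(-34907 + 37003) = (-32135 + (-26*(-37) - 14))/(-34907 + 37003) = (-32135 + (962 - 14))/2096 = (-32135 + 948)*(1/2096) = -31187*1/2096 = -31187/2096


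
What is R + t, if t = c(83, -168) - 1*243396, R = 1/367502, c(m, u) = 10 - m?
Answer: -89475344437/367502 ≈ -2.4347e+5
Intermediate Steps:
R = 1/367502 ≈ 2.7211e-6
t = -243469 (t = (10 - 1*83) - 1*243396 = (10 - 83) - 243396 = -73 - 243396 = -243469)
R + t = 1/367502 - 243469 = -89475344437/367502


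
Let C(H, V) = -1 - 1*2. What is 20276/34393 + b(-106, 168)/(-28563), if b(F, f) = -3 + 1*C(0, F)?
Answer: 193116582/327455753 ≈ 0.58975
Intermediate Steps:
C(H, V) = -3 (C(H, V) = -1 - 2 = -3)
b(F, f) = -6 (b(F, f) = -3 + 1*(-3) = -3 - 3 = -6)
20276/34393 + b(-106, 168)/(-28563) = 20276/34393 - 6/(-28563) = 20276*(1/34393) - 6*(-1/28563) = 20276/34393 + 2/9521 = 193116582/327455753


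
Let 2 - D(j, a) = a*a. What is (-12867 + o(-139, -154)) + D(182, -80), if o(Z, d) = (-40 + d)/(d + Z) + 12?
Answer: -5640935/293 ≈ -19252.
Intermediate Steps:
D(j, a) = 2 - a² (D(j, a) = 2 - a*a = 2 - a²)
o(Z, d) = 12 + (-40 + d)/(Z + d) (o(Z, d) = (-40 + d)/(Z + d) + 12 = 12 + (-40 + d)/(Z + d))
(-12867 + o(-139, -154)) + D(182, -80) = (-12867 + (-40 + 12*(-139) + 13*(-154))/(-139 - 154)) + (2 - 1*(-80)²) = (-12867 + (-40 - 1668 - 2002)/(-293)) + (2 - 1*6400) = (-12867 - 1/293*(-3710)) + (2 - 6400) = (-12867 + 3710/293) - 6398 = -3766321/293 - 6398 = -5640935/293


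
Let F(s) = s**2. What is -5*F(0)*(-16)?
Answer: 0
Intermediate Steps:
-5*F(0)*(-16) = -5*0**2*(-16) = -5*0*(-16) = 0*(-16) = 0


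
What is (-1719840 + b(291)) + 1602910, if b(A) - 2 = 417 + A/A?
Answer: -116510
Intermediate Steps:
b(A) = 420 (b(A) = 2 + (417 + A/A) = 2 + (417 + 1) = 2 + 418 = 420)
(-1719840 + b(291)) + 1602910 = (-1719840 + 420) + 1602910 = -1719420 + 1602910 = -116510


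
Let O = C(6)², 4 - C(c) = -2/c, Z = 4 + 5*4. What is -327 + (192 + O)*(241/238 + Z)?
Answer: 1513201/306 ≈ 4945.1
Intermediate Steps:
Z = 24 (Z = 4 + 20 = 24)
C(c) = 4 + 2/c (C(c) = 4 - (-2)/c = 4 + 2/c)
O = 169/9 (O = (4 + 2/6)² = (4 + 2*(⅙))² = (4 + ⅓)² = (13/3)² = 169/9 ≈ 18.778)
-327 + (192 + O)*(241/238 + Z) = -327 + (192 + 169/9)*(241/238 + 24) = -327 + 1897*(241*(1/238) + 24)/9 = -327 + 1897*(241/238 + 24)/9 = -327 + (1897/9)*(5953/238) = -327 + 1613263/306 = 1513201/306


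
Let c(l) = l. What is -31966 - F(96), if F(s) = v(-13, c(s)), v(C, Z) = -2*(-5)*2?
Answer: -31986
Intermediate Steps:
v(C, Z) = 20 (v(C, Z) = 10*2 = 20)
F(s) = 20
-31966 - F(96) = -31966 - 1*20 = -31966 - 20 = -31986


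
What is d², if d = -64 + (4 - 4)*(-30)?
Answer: 4096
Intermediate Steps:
d = -64 (d = -64 + 0*(-30) = -64 + 0 = -64)
d² = (-64)² = 4096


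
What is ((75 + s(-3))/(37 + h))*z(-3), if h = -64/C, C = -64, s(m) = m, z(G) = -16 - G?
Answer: -468/19 ≈ -24.632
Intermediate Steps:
h = 1 (h = -64/(-64) = -64*(-1/64) = 1)
((75 + s(-3))/(37 + h))*z(-3) = ((75 - 3)/(37 + 1))*(-16 - 1*(-3)) = (72/38)*(-16 + 3) = (72*(1/38))*(-13) = (36/19)*(-13) = -468/19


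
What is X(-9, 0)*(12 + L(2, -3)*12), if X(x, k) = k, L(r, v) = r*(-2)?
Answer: 0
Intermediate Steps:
L(r, v) = -2*r
X(-9, 0)*(12 + L(2, -3)*12) = 0*(12 - 2*2*12) = 0*(12 - 4*12) = 0*(12 - 48) = 0*(-36) = 0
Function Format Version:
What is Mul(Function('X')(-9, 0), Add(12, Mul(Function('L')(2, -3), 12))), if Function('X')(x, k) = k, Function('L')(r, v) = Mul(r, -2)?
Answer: 0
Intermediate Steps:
Function('L')(r, v) = Mul(-2, r)
Mul(Function('X')(-9, 0), Add(12, Mul(Function('L')(2, -3), 12))) = Mul(0, Add(12, Mul(Mul(-2, 2), 12))) = Mul(0, Add(12, Mul(-4, 12))) = Mul(0, Add(12, -48)) = Mul(0, -36) = 0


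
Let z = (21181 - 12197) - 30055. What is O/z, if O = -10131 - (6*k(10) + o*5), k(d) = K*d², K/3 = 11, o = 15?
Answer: 30006/21071 ≈ 1.4240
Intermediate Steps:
K = 33 (K = 3*11 = 33)
z = -21071 (z = 8984 - 30055 = -21071)
k(d) = 33*d²
O = -30006 (O = -10131 - (6*(33*10²) + 15*5) = -10131 - (6*(33*100) + 75) = -10131 - (6*3300 + 75) = -10131 - (19800 + 75) = -10131 - 1*19875 = -10131 - 19875 = -30006)
O/z = -30006/(-21071) = -30006*(-1/21071) = 30006/21071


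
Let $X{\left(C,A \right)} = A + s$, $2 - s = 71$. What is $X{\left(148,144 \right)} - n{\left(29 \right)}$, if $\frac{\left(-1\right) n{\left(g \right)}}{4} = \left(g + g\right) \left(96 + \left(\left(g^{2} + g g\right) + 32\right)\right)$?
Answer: $419995$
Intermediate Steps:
$s = -69$ ($s = 2 - 71 = -69$)
$n{\left(g \right)} = - 8 g \left(128 + 2 g^{2}\right)$ ($n{\left(g \right)} = - 4 \left(g + g\right) \left(96 + \left(\left(g^{2} + g g\right) + 32\right)\right) = - 4 \cdot 2 g \left(96 + \left(\left(g^{2} + g^{2}\right) + 32\right)\right) = - 4 \cdot 2 g \left(96 + \left(2 g^{2} + 32\right)\right) = - 4 \cdot 2 g \left(96 + \left(32 + 2 g^{2}\right)\right) = - 4 \cdot 2 g \left(128 + 2 g^{2}\right) = - 8 g \left(128 + 2 g^{2}\right)$)
$X{\left(C,A \right)} = -69 + A$ ($X{\left(C,A \right)} = A - 69 = -69 + A$)
$X{\left(148,144 \right)} - n{\left(29 \right)} = \left(-69 + 144\right) - \left(-16\right) 29 \left(64 + 29^{2}\right) = 75 - \left(-16\right) 29 \left(64 + 841\right) = 75 - \left(-16\right) 29 \cdot 905 = 75 - -419920 = 75 + 419920 = 419995$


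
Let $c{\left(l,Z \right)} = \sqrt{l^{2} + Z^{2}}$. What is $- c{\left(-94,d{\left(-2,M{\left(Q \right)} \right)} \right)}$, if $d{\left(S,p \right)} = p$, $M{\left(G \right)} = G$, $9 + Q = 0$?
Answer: $- \sqrt{8917} \approx -94.43$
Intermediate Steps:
$Q = -9$ ($Q = -9 + 0 = -9$)
$c{\left(l,Z \right)} = \sqrt{Z^{2} + l^{2}}$
$- c{\left(-94,d{\left(-2,M{\left(Q \right)} \right)} \right)} = - \sqrt{\left(-9\right)^{2} + \left(-94\right)^{2}} = - \sqrt{81 + 8836} = - \sqrt{8917}$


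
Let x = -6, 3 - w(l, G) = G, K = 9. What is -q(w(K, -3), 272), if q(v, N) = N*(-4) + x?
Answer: 1094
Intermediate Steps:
w(l, G) = 3 - G
q(v, N) = -6 - 4*N (q(v, N) = N*(-4) - 6 = -4*N - 6 = -6 - 4*N)
-q(w(K, -3), 272) = -(-6 - 4*272) = -(-6 - 1088) = -1*(-1094) = 1094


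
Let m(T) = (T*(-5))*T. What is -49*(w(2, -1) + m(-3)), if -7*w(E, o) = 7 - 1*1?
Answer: 2247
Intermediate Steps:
w(E, o) = -6/7 (w(E, o) = -(7 - 1*1)/7 = -(7 - 1)/7 = -⅐*6 = -6/7)
m(T) = -5*T² (m(T) = (-5*T)*T = -5*T²)
-49*(w(2, -1) + m(-3)) = -49*(-6/7 - 5*(-3)²) = -49*(-6/7 - 5*9) = -49*(-6/7 - 45) = -49*(-321/7) = 2247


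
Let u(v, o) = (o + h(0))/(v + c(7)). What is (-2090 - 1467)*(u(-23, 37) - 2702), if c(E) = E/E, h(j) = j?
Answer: 211573917/22 ≈ 9.6170e+6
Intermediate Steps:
c(E) = 1
u(v, o) = o/(1 + v) (u(v, o) = (o + 0)/(v + 1) = o/(1 + v))
(-2090 - 1467)*(u(-23, 37) - 2702) = (-2090 - 1467)*(37/(1 - 23) - 2702) = -3557*(37/(-22) - 2702) = -3557*(37*(-1/22) - 2702) = -3557*(-37/22 - 2702) = -3557*(-59481/22) = 211573917/22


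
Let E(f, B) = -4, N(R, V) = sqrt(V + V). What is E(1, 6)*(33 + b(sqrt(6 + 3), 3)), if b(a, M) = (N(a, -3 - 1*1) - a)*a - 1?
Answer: -92 - 24*I*sqrt(2) ≈ -92.0 - 33.941*I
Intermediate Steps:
N(R, V) = sqrt(2)*sqrt(V) (N(R, V) = sqrt(2*V) = sqrt(2)*sqrt(V))
b(a, M) = -1 + a*(-a + 2*I*sqrt(2)) (b(a, M) = (sqrt(2)*sqrt(-3 - 1*1) - a)*a - 1 = (sqrt(2)*sqrt(-3 - 1) - a)*a - 1 = (sqrt(2)*sqrt(-4) - a)*a - 1 = (sqrt(2)*(2*I) - a)*a - 1 = (2*I*sqrt(2) - a)*a - 1 = (-a + 2*I*sqrt(2))*a - 1 = a*(-a + 2*I*sqrt(2)) - 1 = -1 + a*(-a + 2*I*sqrt(2)))
E(1, 6)*(33 + b(sqrt(6 + 3), 3)) = -4*(33 + (-1 - (sqrt(6 + 3))**2 + 2*I*sqrt(6 + 3)*sqrt(2))) = -4*(33 + (-1 - (sqrt(9))**2 + 2*I*sqrt(9)*sqrt(2))) = -4*(33 + (-1 - 1*3**2 + 2*I*3*sqrt(2))) = -4*(33 + (-1 - 1*9 + 6*I*sqrt(2))) = -4*(33 + (-1 - 9 + 6*I*sqrt(2))) = -4*(33 + (-10 + 6*I*sqrt(2))) = -4*(23 + 6*I*sqrt(2)) = -92 - 24*I*sqrt(2)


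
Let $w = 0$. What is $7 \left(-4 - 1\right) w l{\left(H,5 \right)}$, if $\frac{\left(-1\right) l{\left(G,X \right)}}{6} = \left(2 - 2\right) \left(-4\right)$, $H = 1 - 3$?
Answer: $0$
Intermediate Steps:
$H = -2$
$l{\left(G,X \right)} = 0$ ($l{\left(G,X \right)} = - 6 \left(2 - 2\right) \left(-4\right) = - 6 \cdot 0 \left(-4\right) = \left(-6\right) 0 = 0$)
$7 \left(-4 - 1\right) w l{\left(H,5 \right)} = 7 \left(-4 - 1\right) 0 \cdot 0 = 7 \left(\left(-5\right) 0\right) 0 = 7 \cdot 0 \cdot 0 = 0 \cdot 0 = 0$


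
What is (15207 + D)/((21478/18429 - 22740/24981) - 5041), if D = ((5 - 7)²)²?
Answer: -2336095442109/773544049117 ≈ -3.0200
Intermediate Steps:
D = 16 (D = ((-2)²)² = 4² = 16)
(15207 + D)/((21478/18429 - 22740/24981) - 5041) = (15207 + 16)/((21478/18429 - 22740/24981) - 5041) = 15223/((21478*(1/18429) - 22740*1/24981) - 5041) = 15223/((21478/18429 - 7580/8327) - 5041) = 15223/(39155486/153458283 - 5041) = 15223/(-773544049117/153458283) = 15223*(-153458283/773544049117) = -2336095442109/773544049117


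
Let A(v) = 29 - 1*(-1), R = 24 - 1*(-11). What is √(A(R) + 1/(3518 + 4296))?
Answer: √1831765694/7814 ≈ 5.4772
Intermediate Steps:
R = 35 (R = 24 + 11 = 35)
A(v) = 30 (A(v) = 29 + 1 = 30)
√(A(R) + 1/(3518 + 4296)) = √(30 + 1/(3518 + 4296)) = √(30 + 1/7814) = √(234421/7814) = √1831765694/7814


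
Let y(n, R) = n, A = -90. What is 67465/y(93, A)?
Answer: 67465/93 ≈ 725.43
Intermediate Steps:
67465/y(93, A) = 67465/93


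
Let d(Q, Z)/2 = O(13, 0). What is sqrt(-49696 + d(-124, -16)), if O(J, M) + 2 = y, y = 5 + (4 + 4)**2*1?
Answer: I*sqrt(49562) ≈ 222.63*I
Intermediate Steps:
y = 69 (y = 5 + 8**2*1 = 5 + 64*1 = 5 + 64 = 69)
O(J, M) = 67 (O(J, M) = -2 + 69 = 67)
d(Q, Z) = 134 (d(Q, Z) = 2*67 = 134)
sqrt(-49696 + d(-124, -16)) = sqrt(-49696 + 134) = sqrt(-49562) = I*sqrt(49562)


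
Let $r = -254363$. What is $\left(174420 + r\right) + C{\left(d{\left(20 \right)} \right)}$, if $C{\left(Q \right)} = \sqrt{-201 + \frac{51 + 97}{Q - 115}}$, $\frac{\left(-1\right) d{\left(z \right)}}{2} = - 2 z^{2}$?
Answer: $-79943 + \frac{i \sqrt{49225605}}{495} \approx -79943.0 + 14.174 i$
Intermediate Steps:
$d{\left(z \right)} = 4 z^{2}$ ($d{\left(z \right)} = - 2 \left(- 2 z^{2}\right) = 4 z^{2}$)
$C{\left(Q \right)} = \sqrt{-201 + \frac{148}{-115 + Q}}$
$\left(174420 + r\right) + C{\left(d{\left(20 \right)} \right)} = \left(174420 - 254363\right) + \sqrt{\frac{23263 - 201 \cdot 4 \cdot 20^{2}}{-115 + 4 \cdot 20^{2}}} = -79943 + \sqrt{\frac{23263 - 201 \cdot 4 \cdot 400}{-115 + 4 \cdot 400}} = -79943 + \sqrt{\frac{23263 - 321600}{-115 + 1600}} = -79943 + \sqrt{\frac{23263 - 321600}{1485}} = -79943 + \sqrt{\frac{1}{1485} \left(-298337\right)} = -79943 + \sqrt{- \frac{298337}{1485}} = -79943 + \frac{i \sqrt{49225605}}{495}$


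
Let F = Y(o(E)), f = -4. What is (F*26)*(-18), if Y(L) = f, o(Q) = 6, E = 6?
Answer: 1872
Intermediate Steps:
Y(L) = -4
F = -4
(F*26)*(-18) = -4*26*(-18) = -104*(-18) = 1872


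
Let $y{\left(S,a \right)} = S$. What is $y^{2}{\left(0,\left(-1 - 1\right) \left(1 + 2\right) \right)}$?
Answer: $0$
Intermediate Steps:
$y^{2}{\left(0,\left(-1 - 1\right) \left(1 + 2\right) \right)} = 0^{2} = 0$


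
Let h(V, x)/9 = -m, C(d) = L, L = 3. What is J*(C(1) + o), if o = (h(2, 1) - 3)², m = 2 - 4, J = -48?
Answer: -10944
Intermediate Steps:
C(d) = 3
m = -2
h(V, x) = 18 (h(V, x) = 9*(-1*(-2)) = 9*2 = 18)
o = 225 (o = (18 - 3)² = 15² = 225)
J*(C(1) + o) = -48*(3 + 225) = -48*228 = -10944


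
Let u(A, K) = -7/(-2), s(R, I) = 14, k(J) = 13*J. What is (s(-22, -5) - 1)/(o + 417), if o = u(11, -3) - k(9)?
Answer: 26/607 ≈ 0.042834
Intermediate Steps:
u(A, K) = 7/2 (u(A, K) = -7*(-½) = 7/2)
o = -227/2 (o = 7/2 - 13*9 = 7/2 - 1*117 = 7/2 - 117 = -227/2 ≈ -113.50)
(s(-22, -5) - 1)/(o + 417) = (14 - 1)/(-227/2 + 417) = 13/(607/2) = 13*(2/607) = 26/607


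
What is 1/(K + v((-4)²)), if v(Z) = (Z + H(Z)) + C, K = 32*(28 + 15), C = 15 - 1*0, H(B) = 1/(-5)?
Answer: 5/7034 ≈ 0.00071083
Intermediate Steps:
H(B) = -⅕ (H(B) = 1*(-⅕) = -⅕)
C = 15 (C = 15 + 0 = 15)
K = 1376 (K = 32*43 = 1376)
v(Z) = 74/5 + Z (v(Z) = (Z - ⅕) + 15 = (-⅕ + Z) + 15 = 74/5 + Z)
1/(K + v((-4)²)) = 1/(1376 + (74/5 + (-4)²)) = 1/(1376 + (74/5 + 16)) = 1/(1376 + 154/5) = 1/(7034/5) = 5/7034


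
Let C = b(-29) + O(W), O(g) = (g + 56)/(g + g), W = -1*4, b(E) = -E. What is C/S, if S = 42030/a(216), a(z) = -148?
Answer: -37/467 ≈ -0.079229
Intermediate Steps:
W = -4
S = -21015/74 (S = 42030/(-148) = 42030*(-1/148) = -21015/74 ≈ -283.99)
O(g) = (56 + g)/(2*g) (O(g) = (56 + g)/((2*g)) = (56 + g)*(1/(2*g)) = (56 + g)/(2*g))
C = 45/2 (C = -1*(-29) + (½)*(56 - 4)/(-4) = 29 + (½)*(-¼)*52 = 29 - 13/2 = 45/2 ≈ 22.500)
C/S = 45/(2*(-21015/74)) = (45/2)*(-74/21015) = -37/467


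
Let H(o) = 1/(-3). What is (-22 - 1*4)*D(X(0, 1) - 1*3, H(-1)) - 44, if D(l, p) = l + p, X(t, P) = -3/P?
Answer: 362/3 ≈ 120.67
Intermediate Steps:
H(o) = -1/3
(-22 - 1*4)*D(X(0, 1) - 1*3, H(-1)) - 44 = (-22 - 1*4)*((-3/1 - 1*3) - 1/3) - 44 = (-22 - 4)*((-3*1 - 3) - 1/3) - 44 = -26*((-3 - 3) - 1/3) - 44 = -26*(-6 - 1/3) - 44 = -26*(-19/3) - 44 = 494/3 - 44 = 362/3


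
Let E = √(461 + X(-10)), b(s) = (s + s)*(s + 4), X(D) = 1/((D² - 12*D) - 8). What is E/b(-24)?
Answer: √5179849/101760 ≈ 0.022366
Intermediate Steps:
X(D) = 1/(-8 + D² - 12*D)
b(s) = 2*s*(4 + s) (b(s) = (2*s)*(4 + s) = 2*s*(4 + s))
E = √5179849/106 (E = √(461 + 1/(-8 + (-10)² - 12*(-10))) = √(461 + 1/(-8 + 100 + 120)) = √(461 + 1/212) = √(97733/212) = √5179849/106 ≈ 21.471)
E/b(-24) = (√5179849/106)/((2*(-24)*(4 - 24))) = (√5179849/106)/((2*(-24)*(-20))) = (√5179849/106)/960 = (√5179849/106)*(1/960) = √5179849/101760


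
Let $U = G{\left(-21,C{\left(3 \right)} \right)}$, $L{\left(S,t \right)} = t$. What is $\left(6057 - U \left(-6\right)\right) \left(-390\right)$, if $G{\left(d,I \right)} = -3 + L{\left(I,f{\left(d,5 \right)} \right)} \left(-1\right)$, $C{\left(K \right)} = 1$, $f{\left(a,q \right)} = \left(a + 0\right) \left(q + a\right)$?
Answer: $-1568970$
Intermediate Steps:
$f{\left(a,q \right)} = a \left(a + q\right)$
$G{\left(d,I \right)} = -3 - d \left(5 + d\right)$ ($G{\left(d,I \right)} = -3 + d \left(d + 5\right) \left(-1\right) = -3 + d \left(5 + d\right) \left(-1\right) = -3 - d \left(5 + d\right)$)
$U = -339$ ($U = -3 - - 21 \left(5 - 21\right) = -3 - \left(-21\right) \left(-16\right) = -3 - 336 = -339$)
$\left(6057 - U \left(-6\right)\right) \left(-390\right) = \left(6057 - \left(-339\right) \left(-6\right)\right) \left(-390\right) = \left(6057 - 2034\right) \left(-390\right) = 4023 \left(-390\right) = -1568970$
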